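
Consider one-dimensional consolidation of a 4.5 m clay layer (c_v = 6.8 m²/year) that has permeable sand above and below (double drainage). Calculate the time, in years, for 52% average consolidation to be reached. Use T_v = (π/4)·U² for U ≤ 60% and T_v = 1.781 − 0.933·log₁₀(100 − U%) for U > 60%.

Drainage path length: H_d = H/2 = 2.25 m (double drainage).
U ≤ 60%: T_v = (π/4)·U² = (π/4)×0.52² = 0.21237.
t = T_v·H_d²/c_v = 0.21237×2.25²/6.8 = 0.1581 years.

t ≈ 0.158 years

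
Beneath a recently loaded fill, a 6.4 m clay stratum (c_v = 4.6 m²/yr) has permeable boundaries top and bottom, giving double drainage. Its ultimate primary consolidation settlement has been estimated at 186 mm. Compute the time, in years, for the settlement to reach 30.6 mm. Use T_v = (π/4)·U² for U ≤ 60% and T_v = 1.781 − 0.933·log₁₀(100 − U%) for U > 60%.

Drainage path length: H_d = H/2 = 3.2 m (double drainage).
U = S(t)/S_ult = 30.6/186 = 0.1645.
U ≤ 60%: T_v = (π/4)·U² = (π/4)×0.16452² = 0.021257.
t = T_v·H_d²/c_v = 0.021257×3.2²/4.6 = 0.04732 years.

t ≈ 0.0473 years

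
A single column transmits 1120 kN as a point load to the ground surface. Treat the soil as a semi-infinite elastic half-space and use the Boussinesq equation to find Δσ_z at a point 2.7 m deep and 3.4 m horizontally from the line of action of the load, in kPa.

Boussinesq vertical stress below a point load on an elastic half-space:
Δσ_z = 3P/(2πz²) · [1 + (r/z)²]^(−5/2)
r/z = 3.4/2.7 = 1.2593; [1+(r/z)²]^(−5/2) = 0.093012.
Δσ_z = 3×1120/(2π×2.7²) × 0.093012 = 73.355 × 0.093012 = 6.823 kPa

Δσ_z ≈ 6.82 kPa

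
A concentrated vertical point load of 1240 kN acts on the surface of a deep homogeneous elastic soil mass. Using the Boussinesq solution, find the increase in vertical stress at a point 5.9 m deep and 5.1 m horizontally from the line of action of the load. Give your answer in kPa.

Δσ_z ≈ 4.21 kPa

Boussinesq vertical stress below a point load on an elastic half-space:
Δσ_z = 3P/(2πz²) · [1 + (r/z)²]^(−5/2)
r/z = 5.1/5.9 = 0.86441; [1+(r/z)²]^(−5/2) = 0.24782.
Δσ_z = 3×1240/(2π×5.9²) × 0.24782 = 17.008 × 0.24782 = 4.215 kPa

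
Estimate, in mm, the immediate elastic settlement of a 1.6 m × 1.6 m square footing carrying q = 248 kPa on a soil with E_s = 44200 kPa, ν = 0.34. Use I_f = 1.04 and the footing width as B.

S_e ≈ 8.26 mm

Immediate (elastic) settlement: S_e = q·B·(1−ν²)/E_s · I_f.
S_e = 248 × 1.6 × (1 − 0.34²) / 44200 × 1.04
    = 248 × 1.6 × 0.8844 / 44200 × 1.04
    = 0.008257 m = 8.257 mm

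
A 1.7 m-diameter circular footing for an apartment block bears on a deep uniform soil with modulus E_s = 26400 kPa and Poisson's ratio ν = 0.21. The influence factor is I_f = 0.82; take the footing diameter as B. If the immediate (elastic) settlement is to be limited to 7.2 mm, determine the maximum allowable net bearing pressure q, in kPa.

S_e = q·B·(1−ν²)/E_s · I_f  ⇒  q = S_e·E_s / (B·(1−ν²)·I_f).
q = 0.0072 × 26400 / (1.7 × 0.9559 × 0.82) = 142.6 kPa

q ≈ 143 kPa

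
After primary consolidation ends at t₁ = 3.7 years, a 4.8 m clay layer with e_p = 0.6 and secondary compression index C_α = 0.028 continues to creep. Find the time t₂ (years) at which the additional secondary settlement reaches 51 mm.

S_s = C_α·H/(1+e_p)·log₁₀(t₂/t₁) ⇒ log₁₀(t₂/t₁) = S_s·(1+e_p)/(C_α·H).
log₁₀(t₂/t₁) = 0.051 × (1+0.6) / (0.028×4.8) = 0.6071
t₂ = t₁ × 10^0.6071 = 3.7 × 4.047 = 14.97 years

t₂ ≈ 15 years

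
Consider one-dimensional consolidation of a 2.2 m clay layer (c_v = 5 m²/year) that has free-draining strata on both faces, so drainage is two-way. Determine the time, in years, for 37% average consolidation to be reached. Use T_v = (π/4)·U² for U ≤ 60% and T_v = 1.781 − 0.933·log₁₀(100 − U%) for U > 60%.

Drainage path length: H_d = H/2 = 1.1 m (double drainage).
U ≤ 60%: T_v = (π/4)·U² = (π/4)×0.37² = 0.10752.
t = T_v·H_d²/c_v = 0.10752×1.1²/5 = 0.02602 years.

t ≈ 0.026 years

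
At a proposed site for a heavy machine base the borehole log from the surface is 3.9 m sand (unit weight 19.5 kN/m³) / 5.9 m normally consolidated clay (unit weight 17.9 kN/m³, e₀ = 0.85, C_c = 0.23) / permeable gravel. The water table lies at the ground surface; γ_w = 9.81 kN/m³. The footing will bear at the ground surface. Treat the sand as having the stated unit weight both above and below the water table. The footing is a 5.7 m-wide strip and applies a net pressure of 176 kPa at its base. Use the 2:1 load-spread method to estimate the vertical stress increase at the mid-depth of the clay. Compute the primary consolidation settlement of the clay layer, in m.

Mid-depth of clay below the ground surface: z = 3.9 + 5.9/2 = 6.85 m.
Total vertical stress at mid-clay: σ_v = 19.5×3.9 + 17.9×2.95 = 128.85 kPa.
Pore pressure: u = 9.81×(6.85 − 0) = 67.198 kPa.
Initial effective stress: σ'_0 = σ_v − u = 128.85 − 67.198 = 61.652 kPa.
Stress increase at mid-clay by the 2:1 spreading method:
Δσ = qB/(B+z) = 176×5.7/(5.7+6.85) = 79.936 kPa
Final effective stress: σ'_f = σ'_0 + Δσ = 61.652 + 79.936 = 141.59 kPa.
Normally consolidated clay, so the full stress increment lies on the virgin compression line:
S_c = C_c·H/(1+e₀)·log₁₀(σ'_f/σ'_0) = 0.23×5.9/(1+0.85)×log₁₀(141.59/61.652)
    = 0.73351 × 0.36109 = 0.2649 m

S_c ≈ 0.265 m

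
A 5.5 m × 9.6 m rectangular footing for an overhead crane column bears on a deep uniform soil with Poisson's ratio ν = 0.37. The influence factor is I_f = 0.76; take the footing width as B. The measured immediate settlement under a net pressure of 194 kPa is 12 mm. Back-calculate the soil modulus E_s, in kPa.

S_e = q·B·(1−ν²)/E_s · I_f  ⇒  E_s = q·B·(1−ν²)·I_f / S_e.
E_s = 194 × 5.5 × 0.8631 × 0.76 / 0.012 = 58330 kPa

E_s ≈ 58300 kPa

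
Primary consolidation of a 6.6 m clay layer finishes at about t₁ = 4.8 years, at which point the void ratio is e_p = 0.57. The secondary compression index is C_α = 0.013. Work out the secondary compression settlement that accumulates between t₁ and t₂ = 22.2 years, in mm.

S_s ≈ 36.3 mm

Secondary compression: S_s = C_α·H/(1+e_p)·log₁₀(t₂/t₁)
S_s = 0.013×6.6/(1+0.57)×log₁₀(22.2/4.8)
    = 0.05465 × 0.6651 = 0.03635 m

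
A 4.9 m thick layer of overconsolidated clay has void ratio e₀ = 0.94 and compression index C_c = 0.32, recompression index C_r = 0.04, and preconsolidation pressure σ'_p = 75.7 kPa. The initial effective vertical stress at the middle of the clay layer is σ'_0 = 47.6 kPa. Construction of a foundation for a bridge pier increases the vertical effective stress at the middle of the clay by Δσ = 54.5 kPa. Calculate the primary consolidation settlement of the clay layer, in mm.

S_c ≈ 125 mm

Final effective stress: σ'_f = 47.6 + 54.5 = 102.1 kPa.
σ'_f = 102.1 > σ'_p = 75.7 kPa, so the stress path crosses the preconsolidation pressure — recompression up to σ'_p, then virgin compression beyond:
S_c = H/(1+e₀)·[C_r·log₁₀(σ'_p/σ'_0) + C_c·log₁₀(σ'_f/σ'_p)]
    = 4.9/1.94 × [0.04×log₁₀(75.7/47.6) + 0.32×log₁₀(102.1/75.7)]
    = 2.5258 × [0.0080596 + 0.041578] = 0.1254 m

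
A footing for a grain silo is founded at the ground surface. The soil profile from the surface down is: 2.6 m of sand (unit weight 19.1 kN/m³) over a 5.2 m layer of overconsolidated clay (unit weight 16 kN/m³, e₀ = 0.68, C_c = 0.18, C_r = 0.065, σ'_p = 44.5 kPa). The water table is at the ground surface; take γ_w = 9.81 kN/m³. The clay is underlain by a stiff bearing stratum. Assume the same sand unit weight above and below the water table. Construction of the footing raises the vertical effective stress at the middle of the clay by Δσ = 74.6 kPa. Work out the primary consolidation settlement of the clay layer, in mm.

Mid-depth of clay below the ground surface: z = 2.6 + 5.2/2 = 5.2 m.
Total vertical stress at mid-clay: σ_v = 19.1×2.6 + 16×2.6 = 91.26 kPa.
Pore pressure: u = 9.81×(5.2 − 0) = 51.012 kPa.
Initial effective stress: σ'_0 = σ_v − u = 91.26 − 51.012 = 40.248 kPa.
Final effective stress: σ'_f = 40.248 + 74.6 = 114.85 kPa.
σ'_f = 114.85 > σ'_p = 44.5 kPa, so the stress path crosses the preconsolidation pressure — recompression up to σ'_p, then virgin compression beyond:
S_c = H/(1+e₀)·[C_r·log₁₀(σ'_p/σ'_0) + C_c·log₁₀(σ'_f/σ'_p)]
    = 5.2/1.68 × [0.065×log₁₀(44.5/40.248) + 0.18×log₁₀(114.85/44.5)]
    = 3.0952 × [0.002835 + 0.074119] = 0.2382 m

S_c ≈ 238 mm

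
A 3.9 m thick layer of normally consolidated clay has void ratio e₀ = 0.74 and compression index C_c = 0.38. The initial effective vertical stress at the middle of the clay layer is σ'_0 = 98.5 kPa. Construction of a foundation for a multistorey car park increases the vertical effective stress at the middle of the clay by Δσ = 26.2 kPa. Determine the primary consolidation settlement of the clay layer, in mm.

Final effective stress: σ'_f = σ'_0 + Δσ = 98.5 + 26.2 = 124.7 kPa.
Normally consolidated clay, so the full stress increment lies on the virgin compression line:
S_c = C_c·H/(1+e₀)·log₁₀(σ'_f/σ'_0) = 0.38×3.9/(1+0.74)×log₁₀(124.7/98.5)
    = 0.85172 × 0.10243 = 0.08724 m

S_c ≈ 87.2 mm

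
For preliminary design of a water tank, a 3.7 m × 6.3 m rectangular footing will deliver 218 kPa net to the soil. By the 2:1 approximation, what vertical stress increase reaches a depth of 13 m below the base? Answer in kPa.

By the 2:1 method the load spreads at 1 horizontal : 2 vertical, so at depth z the loaded area has grown by z in each plan dimension:
Δσ = qBL/((B+z)(L+z)) = 218×3.7×6.3/((3.7+13)(6.3+13)) = 15.766 kPa

Δσ_z ≈ 15.8 kPa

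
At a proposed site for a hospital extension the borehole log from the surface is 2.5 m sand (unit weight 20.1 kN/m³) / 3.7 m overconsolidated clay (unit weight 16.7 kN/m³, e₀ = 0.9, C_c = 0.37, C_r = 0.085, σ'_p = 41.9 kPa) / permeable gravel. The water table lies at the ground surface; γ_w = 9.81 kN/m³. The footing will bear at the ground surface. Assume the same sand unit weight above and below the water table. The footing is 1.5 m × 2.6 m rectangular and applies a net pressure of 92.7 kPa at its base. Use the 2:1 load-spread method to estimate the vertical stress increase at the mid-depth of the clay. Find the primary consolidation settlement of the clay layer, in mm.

S_c ≈ 44.5 mm

Mid-depth of clay below the ground surface: z = 2.5 + 3.7/2 = 4.35 m.
Total vertical stress at mid-clay: σ_v = 20.1×2.5 + 16.7×1.85 = 81.145 kPa.
Pore pressure: u = 9.81×(4.35 − 0) = 42.673 kPa.
Initial effective stress: σ'_0 = σ_v − u = 81.145 − 42.673 = 38.472 kPa.
Stress increase at mid-clay by the 2:1 spreading method:
Δσ = qBL/((B+z)(L+z)) = 92.7×1.5×2.6/((1.5+4.35)(2.6+4.35)) = 8.8921 kPa
Final effective stress: σ'_f = 38.472 + 8.8921 = 47.364 kPa.
σ'_f = 47.364 > σ'_p = 41.9 kPa, so the stress path crosses the preconsolidation pressure — recompression up to σ'_p, then virgin compression beyond:
S_c = H/(1+e₀)·[C_r·log₁₀(σ'_p/σ'_0) + C_c·log₁₀(σ'_f/σ'_p)]
    = 3.7/1.9 × [0.085×log₁₀(41.9/38.472) + 0.37×log₁₀(47.364/41.9)]
    = 1.9474 × [0.0031509 + 0.019697] = 0.04449 m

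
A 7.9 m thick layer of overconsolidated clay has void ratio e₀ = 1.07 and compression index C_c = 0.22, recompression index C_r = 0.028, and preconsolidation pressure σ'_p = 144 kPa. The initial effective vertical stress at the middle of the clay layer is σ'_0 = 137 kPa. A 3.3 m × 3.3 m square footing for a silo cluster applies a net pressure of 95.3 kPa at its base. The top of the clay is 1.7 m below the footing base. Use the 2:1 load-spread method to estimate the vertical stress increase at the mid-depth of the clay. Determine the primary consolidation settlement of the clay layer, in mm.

S_c ≈ 17.1 mm

Mid-depth of clay below the footing base: z = 1.7 + 7.9/2 = 5.65 m.
Stress increase at mid-clay by the 2:1 spreading method:
Δσ = qBL/((B+z)(L+z)) = 95.3×3.3×3.3/((3.3+5.65)(3.3+5.65)) = 12.956 kPa
Final effective stress: σ'_f = 137 + 12.956 = 149.96 kPa.
σ'_f = 149.96 > σ'_p = 144 kPa, so the stress path crosses the preconsolidation pressure — recompression up to σ'_p, then virgin compression beyond:
S_c = H/(1+e₀)·[C_r·log₁₀(σ'_p/σ'_0) + C_c·log₁₀(σ'_f/σ'_p)]
    = 7.9/2.07 × [0.028×log₁₀(144/137) + 0.22×log₁₀(149.96/144)]
    = 3.8164 × [0.00060597 + 0.0038748] = 0.0171 m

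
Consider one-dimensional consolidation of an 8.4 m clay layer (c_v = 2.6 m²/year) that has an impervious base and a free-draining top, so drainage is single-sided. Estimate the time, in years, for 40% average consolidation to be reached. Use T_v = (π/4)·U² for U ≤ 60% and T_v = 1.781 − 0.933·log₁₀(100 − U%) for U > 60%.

Drainage path length: H_d = H = 8.4 m (single drainage).
U ≤ 60%: T_v = (π/4)·U² = (π/4)×0.4² = 0.12566.
t = T_v·H_d²/c_v = 0.12566×8.4²/2.6 = 3.41 years.

t ≈ 3.41 years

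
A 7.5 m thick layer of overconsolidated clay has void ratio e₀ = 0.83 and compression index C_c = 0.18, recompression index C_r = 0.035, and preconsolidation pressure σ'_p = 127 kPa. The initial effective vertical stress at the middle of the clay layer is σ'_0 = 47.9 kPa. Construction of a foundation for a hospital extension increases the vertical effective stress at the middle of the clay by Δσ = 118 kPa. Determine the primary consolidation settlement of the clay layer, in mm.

Final effective stress: σ'_f = 47.9 + 118 = 165.9 kPa.
σ'_f = 165.9 > σ'_p = 127 kPa, so the stress path crosses the preconsolidation pressure — recompression up to σ'_p, then virgin compression beyond:
S_c = H/(1+e₀)·[C_r·log₁₀(σ'_p/σ'_0) + C_c·log₁₀(σ'_f/σ'_p)]
    = 7.5/1.83 × [0.035×log₁₀(127/47.9) + 0.18×log₁₀(165.9/127)]
    = 4.0984 × [0.014821 + 0.020888] = 0.1463 m

S_c ≈ 146 mm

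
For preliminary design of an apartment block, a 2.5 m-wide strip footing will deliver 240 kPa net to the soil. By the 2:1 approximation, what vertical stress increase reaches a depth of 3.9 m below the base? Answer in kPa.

By the 2:1 method the load spreads at 1 horizontal : 2 vertical, so at depth z the loaded area has grown by z in each plan dimension:
Δσ = qB/(B+z) = 240×2.5/(2.5+3.9) = 93.75 kPa

Δσ_z ≈ 93.8 kPa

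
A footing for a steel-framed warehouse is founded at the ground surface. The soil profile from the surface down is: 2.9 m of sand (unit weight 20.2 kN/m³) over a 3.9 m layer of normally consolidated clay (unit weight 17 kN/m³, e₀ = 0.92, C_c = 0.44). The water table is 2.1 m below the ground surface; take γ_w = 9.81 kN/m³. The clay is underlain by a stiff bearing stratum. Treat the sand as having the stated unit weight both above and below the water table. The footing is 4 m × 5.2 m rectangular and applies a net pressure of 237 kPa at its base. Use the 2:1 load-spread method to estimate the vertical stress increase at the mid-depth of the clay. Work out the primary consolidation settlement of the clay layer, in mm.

S_c ≈ 240 mm

Mid-depth of clay below the ground surface: z = 2.9 + 3.9/2 = 4.85 m.
Total vertical stress at mid-clay: σ_v = 20.2×2.9 + 17×1.95 = 91.73 kPa.
Pore pressure: u = 9.81×(4.85 − 2.1) = 26.978 kPa.
Initial effective stress: σ'_0 = σ_v − u = 91.73 − 26.978 = 64.752 kPa.
Stress increase at mid-clay by the 2:1 spreading method:
Δσ = qBL/((B+z)(L+z)) = 237×4×5.2/((4+4.85)(5.2+4.85)) = 55.425 kPa
Final effective stress: σ'_f = σ'_0 + Δσ = 64.752 + 55.425 = 120.18 kPa.
Normally consolidated clay, so the full stress increment lies on the virgin compression line:
S_c = C_c·H/(1+e₀)·log₁₀(σ'_f/σ'_0) = 0.44×3.9/(1+0.92)×log₁₀(120.18/64.752)
    = 0.89375 × 0.26858 = 0.24 m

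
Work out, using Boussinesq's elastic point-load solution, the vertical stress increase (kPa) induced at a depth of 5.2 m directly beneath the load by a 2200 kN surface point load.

Boussinesq vertical stress below a point load on an elastic half-space:
Δσ_z = 3P/(2πz²) · [1 + (r/z)²]^(−5/2)
r/z = 0/5.2 = 0; [1+(r/z)²]^(−5/2) = 1.
Δσ_z = 3×2200/(2π×5.2²) × 1 = 38.847 × 1 = 38.85 kPa

Δσ_z ≈ 38.8 kPa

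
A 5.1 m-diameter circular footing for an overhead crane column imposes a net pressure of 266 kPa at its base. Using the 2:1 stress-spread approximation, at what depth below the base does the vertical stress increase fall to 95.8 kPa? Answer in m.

z ≈ 3.4 m

2:1 spreading — at depth z the loaded area has grown by z in each plan dimension:
qD²/(D+z)² = Δσ_z ⇒ z = D(√(q/Δσ_z) − 1) = 5.1×(√(266/95.8) − 1) = 3.398 m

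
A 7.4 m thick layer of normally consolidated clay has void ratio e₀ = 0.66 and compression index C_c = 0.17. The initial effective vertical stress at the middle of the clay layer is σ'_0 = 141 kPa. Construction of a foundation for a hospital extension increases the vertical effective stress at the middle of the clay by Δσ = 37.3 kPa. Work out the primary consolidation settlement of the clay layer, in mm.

S_c ≈ 77.2 mm

Final effective stress: σ'_f = σ'_0 + Δσ = 141 + 37.3 = 178.3 kPa.
Normally consolidated clay, so the full stress increment lies on the virgin compression line:
S_c = C_c·H/(1+e₀)·log₁₀(σ'_f/σ'_0) = 0.17×7.4/(1+0.66)×log₁₀(178.3/141)
    = 0.75783 × 0.10193 = 0.07725 m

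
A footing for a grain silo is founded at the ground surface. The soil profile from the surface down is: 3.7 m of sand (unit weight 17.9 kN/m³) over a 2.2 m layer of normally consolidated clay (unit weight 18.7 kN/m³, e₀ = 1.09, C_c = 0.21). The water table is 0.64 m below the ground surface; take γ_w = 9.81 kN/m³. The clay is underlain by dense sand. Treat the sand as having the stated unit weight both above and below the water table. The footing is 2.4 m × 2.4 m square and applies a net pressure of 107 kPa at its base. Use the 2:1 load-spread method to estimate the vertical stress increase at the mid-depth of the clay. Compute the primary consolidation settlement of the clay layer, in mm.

S_c ≈ 22.1 mm

Mid-depth of clay below the ground surface: z = 3.7 + 2.2/2 = 4.8 m.
Total vertical stress at mid-clay: σ_v = 17.9×3.7 + 18.7×1.1 = 86.8 kPa.
Pore pressure: u = 9.81×(4.8 − 0.64) = 40.81 kPa.
Initial effective stress: σ'_0 = σ_v − u = 86.8 − 40.81 = 45.99 kPa.
Stress increase at mid-clay by the 2:1 spreading method:
Δσ = qBL/((B+z)(L+z)) = 107×2.4×2.4/((2.4+4.8)(2.4+4.8)) = 11.889 kPa
Final effective stress: σ'_f = σ'_0 + Δσ = 45.99 + 11.889 = 57.879 kPa.
Normally consolidated clay, so the full stress increment lies on the virgin compression line:
S_c = C_c·H/(1+e₀)·log₁₀(σ'_f/σ'_0) = 0.21×2.2/(1+1.09)×log₁₀(57.879/45.99)
    = 0.22105 × 0.099858 = 0.02207 m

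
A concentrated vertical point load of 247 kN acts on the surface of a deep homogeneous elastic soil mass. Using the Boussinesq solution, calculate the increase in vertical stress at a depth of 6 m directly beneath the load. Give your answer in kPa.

Boussinesq vertical stress below a point load on an elastic half-space:
Δσ_z = 3P/(2πz²) · [1 + (r/z)²]^(−5/2)
r/z = 0/6 = 0; [1+(r/z)²]^(−5/2) = 1.
Δσ_z = 3×247/(2π×6²) × 1 = 3.2759 × 1 = 3.276 kPa

Δσ_z ≈ 3.28 kPa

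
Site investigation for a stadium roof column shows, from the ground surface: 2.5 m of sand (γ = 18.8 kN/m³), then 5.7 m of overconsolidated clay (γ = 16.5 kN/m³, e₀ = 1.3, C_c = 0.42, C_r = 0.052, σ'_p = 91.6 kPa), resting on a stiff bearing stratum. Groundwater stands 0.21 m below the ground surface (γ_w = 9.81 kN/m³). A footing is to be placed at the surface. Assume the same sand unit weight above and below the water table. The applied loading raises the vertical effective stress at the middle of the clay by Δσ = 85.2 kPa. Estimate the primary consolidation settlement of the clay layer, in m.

Mid-depth of clay below the ground surface: z = 2.5 + 5.7/2 = 5.35 m.
Total vertical stress at mid-clay: σ_v = 18.8×2.5 + 16.5×2.85 = 94.025 kPa.
Pore pressure: u = 9.81×(5.35 − 0.21) = 50.423 kPa.
Initial effective stress: σ'_0 = σ_v − u = 94.025 − 50.423 = 43.602 kPa.
Final effective stress: σ'_f = 43.602 + 85.2 = 128.8 kPa.
σ'_f = 128.8 > σ'_p = 91.6 kPa, so the stress path crosses the preconsolidation pressure — recompression up to σ'_p, then virgin compression beyond:
S_c = H/(1+e₀)·[C_r·log₁₀(σ'_p/σ'_0) + C_c·log₁₀(σ'_f/σ'_p)]
    = 5.7/2.3 × [0.052×log₁₀(91.6/43.602) + 0.42×log₁₀(128.8/91.6)]
    = 2.4783 × [0.016764 + 0.062169] = 0.1956 m

S_c ≈ 0.196 m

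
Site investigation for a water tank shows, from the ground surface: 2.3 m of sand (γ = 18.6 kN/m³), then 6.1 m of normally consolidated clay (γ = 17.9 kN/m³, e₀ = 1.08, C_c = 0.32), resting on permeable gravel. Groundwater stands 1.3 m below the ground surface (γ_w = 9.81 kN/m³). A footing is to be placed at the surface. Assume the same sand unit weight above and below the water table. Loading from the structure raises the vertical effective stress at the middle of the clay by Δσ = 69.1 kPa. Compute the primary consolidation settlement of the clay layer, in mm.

S_c ≈ 321 mm

Mid-depth of clay below the ground surface: z = 2.3 + 6.1/2 = 5.35 m.
Total vertical stress at mid-clay: σ_v = 18.6×2.3 + 17.9×3.05 = 97.375 kPa.
Pore pressure: u = 9.81×(5.35 − 1.3) = 39.73 kPa.
Initial effective stress: σ'_0 = σ_v − u = 97.375 − 39.73 = 57.645 kPa.
Final effective stress: σ'_f = σ'_0 + Δσ = 57.645 + 69.1 = 126.75 kPa.
Normally consolidated clay, so the full stress increment lies on the virgin compression line:
S_c = C_c·H/(1+e₀)·log₁₀(σ'_f/σ'_0) = 0.32×6.1/(1+1.08)×log₁₀(126.75/57.645)
    = 0.93846 × 0.34219 = 0.3211 m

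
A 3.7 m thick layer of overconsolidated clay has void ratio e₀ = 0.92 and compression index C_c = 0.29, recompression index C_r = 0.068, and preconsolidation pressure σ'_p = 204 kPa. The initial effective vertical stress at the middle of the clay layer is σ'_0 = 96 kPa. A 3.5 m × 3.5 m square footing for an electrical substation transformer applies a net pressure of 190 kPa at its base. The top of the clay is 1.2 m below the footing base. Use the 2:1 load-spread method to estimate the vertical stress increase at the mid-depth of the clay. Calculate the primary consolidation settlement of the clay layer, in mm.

Mid-depth of clay below the footing base: z = 1.2 + 3.7/2 = 3.05 m.
Stress increase at mid-clay by the 2:1 spreading method:
Δσ = qBL/((B+z)(L+z)) = 190×3.5×3.5/((3.5+3.05)(3.5+3.05)) = 54.251 kPa
Final effective stress: σ'_f = 96 + 54.251 = 150.25 kPa.
σ'_f = 150.25 ≤ σ'_p = 204 kPa, so the clay remains overconsolidated and only the recompression index applies:
S_c = C_r·H/(1+e₀)·log₁₀(σ'_f/σ'_0) = 0.068×3.7/1.92×log₁₀(150.25/96)
    = 0.13104 × 0.19454 = 0.02549 m

S_c ≈ 25.5 mm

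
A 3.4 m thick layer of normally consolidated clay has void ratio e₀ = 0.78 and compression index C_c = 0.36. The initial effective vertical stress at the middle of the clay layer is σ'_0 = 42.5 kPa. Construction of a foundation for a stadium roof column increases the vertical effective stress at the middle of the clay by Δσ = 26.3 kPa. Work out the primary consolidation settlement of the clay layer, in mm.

Final effective stress: σ'_f = σ'_0 + Δσ = 42.5 + 26.3 = 68.8 kPa.
Normally consolidated clay, so the full stress increment lies on the virgin compression line:
S_c = C_c·H/(1+e₀)·log₁₀(σ'_f/σ'_0) = 0.36×3.4/(1+0.78)×log₁₀(68.8/42.5)
    = 0.68764 × 0.2092 = 0.1439 m

S_c ≈ 144 mm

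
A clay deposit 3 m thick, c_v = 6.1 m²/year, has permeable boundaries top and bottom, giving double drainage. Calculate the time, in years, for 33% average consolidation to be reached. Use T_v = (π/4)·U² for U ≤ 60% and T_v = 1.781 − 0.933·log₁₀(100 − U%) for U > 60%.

t ≈ 0.0315 years

Drainage path length: H_d = H/2 = 1.5 m (double drainage).
U ≤ 60%: T_v = (π/4)·U² = (π/4)×0.33² = 0.08553.
t = T_v·H_d²/c_v = 0.08553×1.5²/6.1 = 0.03155 years.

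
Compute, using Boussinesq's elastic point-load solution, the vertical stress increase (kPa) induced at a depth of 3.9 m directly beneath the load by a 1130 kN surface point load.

Boussinesq vertical stress below a point load on an elastic half-space:
Δσ_z = 3P/(2πz²) · [1 + (r/z)²]^(−5/2)
r/z = 0/3.9 = 0; [1+(r/z)²]^(−5/2) = 1.
Δσ_z = 3×1130/(2π×3.9²) × 1 = 35.472 × 1 = 35.47 kPa

Δσ_z ≈ 35.5 kPa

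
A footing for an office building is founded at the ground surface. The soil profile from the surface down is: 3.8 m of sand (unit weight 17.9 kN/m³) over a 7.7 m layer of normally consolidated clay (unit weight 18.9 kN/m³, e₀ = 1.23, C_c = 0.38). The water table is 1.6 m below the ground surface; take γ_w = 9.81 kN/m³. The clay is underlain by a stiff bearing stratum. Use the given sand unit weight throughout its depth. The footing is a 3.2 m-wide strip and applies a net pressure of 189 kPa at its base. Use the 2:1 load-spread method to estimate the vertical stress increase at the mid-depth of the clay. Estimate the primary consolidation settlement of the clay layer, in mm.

S_c ≈ 297 mm

Mid-depth of clay below the ground surface: z = 3.8 + 7.7/2 = 7.65 m.
Total vertical stress at mid-clay: σ_v = 17.9×3.8 + 18.9×3.85 = 140.78 kPa.
Pore pressure: u = 9.81×(7.65 − 1.6) = 59.351 kPa.
Initial effective stress: σ'_0 = σ_v − u = 140.78 − 59.351 = 81.429 kPa.
Stress increase at mid-clay by the 2:1 spreading method:
Δσ = qB/(B+z) = 189×3.2/(3.2+7.65) = 55.742 kPa
Final effective stress: σ'_f = σ'_0 + Δσ = 81.429 + 55.742 = 137.17 kPa.
Normally consolidated clay, so the full stress increment lies on the virgin compression line:
S_c = C_c·H/(1+e₀)·log₁₀(σ'_f/σ'_0) = 0.38×7.7/(1+1.23)×log₁₀(137.17/81.429)
    = 1.3121 × 0.22648 = 0.2972 m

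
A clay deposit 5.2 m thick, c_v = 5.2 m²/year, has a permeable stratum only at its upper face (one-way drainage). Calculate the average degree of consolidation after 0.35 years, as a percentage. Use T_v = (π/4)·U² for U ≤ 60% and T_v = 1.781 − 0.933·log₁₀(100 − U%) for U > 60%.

U ≈ 29.3 %

Drainage path length: H_d = H = 5.2 m (single drainage).
T_v = c_v·t/H_d² = 5.2×0.35/5.2² = 0.067308.
T_v = 0.067308 corresponds to the U ≤ 60% branch:
U = √(4T_v/π) = 0.2927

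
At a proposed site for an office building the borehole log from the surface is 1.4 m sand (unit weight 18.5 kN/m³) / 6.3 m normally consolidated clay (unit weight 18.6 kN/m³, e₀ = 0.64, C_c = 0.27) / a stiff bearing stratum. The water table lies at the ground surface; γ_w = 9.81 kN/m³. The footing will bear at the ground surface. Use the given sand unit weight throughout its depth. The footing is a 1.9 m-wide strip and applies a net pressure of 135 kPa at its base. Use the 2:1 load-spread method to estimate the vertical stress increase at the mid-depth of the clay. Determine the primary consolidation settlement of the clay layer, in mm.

Mid-depth of clay below the ground surface: z = 1.4 + 6.3/2 = 4.55 m.
Total vertical stress at mid-clay: σ_v = 18.5×1.4 + 18.6×3.15 = 84.49 kPa.
Pore pressure: u = 9.81×(4.55 − 0) = 44.636 kPa.
Initial effective stress: σ'_0 = σ_v − u = 84.49 − 44.636 = 39.854 kPa.
Stress increase at mid-clay by the 2:1 spreading method:
Δσ = qB/(B+z) = 135×1.9/(1.9+4.55) = 39.767 kPa
Final effective stress: σ'_f = σ'_0 + Δσ = 39.854 + 39.767 = 79.621 kPa.
Normally consolidated clay, so the full stress increment lies on the virgin compression line:
S_c = C_c·H/(1+e₀)·log₁₀(σ'_f/σ'_0) = 0.27×6.3/(1+0.64)×log₁₀(79.621/39.854)
    = 1.0372 × 0.30056 = 0.3117 m

S_c ≈ 312 mm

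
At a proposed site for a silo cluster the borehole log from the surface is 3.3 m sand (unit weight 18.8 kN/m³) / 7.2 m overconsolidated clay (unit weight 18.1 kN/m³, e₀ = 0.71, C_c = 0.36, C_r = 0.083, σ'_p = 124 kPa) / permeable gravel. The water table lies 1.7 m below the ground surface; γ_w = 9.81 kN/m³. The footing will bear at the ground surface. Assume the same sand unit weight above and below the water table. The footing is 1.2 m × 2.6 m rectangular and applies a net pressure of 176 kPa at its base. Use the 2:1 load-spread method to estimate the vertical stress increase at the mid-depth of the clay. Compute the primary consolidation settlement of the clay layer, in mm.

Mid-depth of clay below the ground surface: z = 3.3 + 7.2/2 = 6.9 m.
Total vertical stress at mid-clay: σ_v = 18.8×3.3 + 18.1×3.6 = 127.2 kPa.
Pore pressure: u = 9.81×(6.9 − 1.7) = 51.012 kPa.
Initial effective stress: σ'_0 = σ_v − u = 127.2 − 51.012 = 76.188 kPa.
Stress increase at mid-clay by the 2:1 spreading method:
Δσ = qBL/((B+z)(L+z)) = 176×1.2×2.6/((1.2+6.9)(2.6+6.9)) = 7.1361 kPa
Final effective stress: σ'_f = 76.188 + 7.1361 = 83.324 kPa.
σ'_f = 83.324 ≤ σ'_p = 124 kPa, so the clay remains overconsolidated and only the recompression index applies:
S_c = C_r·H/(1+e₀)·log₁₀(σ'_f/σ'_0) = 0.083×7.2/1.71×log₁₀(83.324/76.188)
    = 0.34947 × 0.038884 = 0.01359 m

S_c ≈ 13.6 mm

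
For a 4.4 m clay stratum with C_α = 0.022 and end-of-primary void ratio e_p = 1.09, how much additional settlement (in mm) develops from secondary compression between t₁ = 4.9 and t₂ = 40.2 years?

Secondary compression: S_s = C_α·H/(1+e_p)·log₁₀(t₂/t₁)
S_s = 0.022×4.4/(1+1.09)×log₁₀(40.2/4.9)
    = 0.04632 × 0.914 = 0.04233 m

S_s ≈ 42.3 mm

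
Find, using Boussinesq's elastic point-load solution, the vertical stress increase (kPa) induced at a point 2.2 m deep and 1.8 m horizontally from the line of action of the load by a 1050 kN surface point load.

Δσ_z ≈ 28.8 kPa

Boussinesq vertical stress below a point load on an elastic half-space:
Δσ_z = 3P/(2πz²) · [1 + (r/z)²]^(−5/2)
r/z = 1.8/2.2 = 0.81818; [1+(r/z)²]^(−5/2) = 0.27771.
Δσ_z = 3×1050/(2π×2.2²) × 0.27771 = 103.58 × 0.27771 = 28.77 kPa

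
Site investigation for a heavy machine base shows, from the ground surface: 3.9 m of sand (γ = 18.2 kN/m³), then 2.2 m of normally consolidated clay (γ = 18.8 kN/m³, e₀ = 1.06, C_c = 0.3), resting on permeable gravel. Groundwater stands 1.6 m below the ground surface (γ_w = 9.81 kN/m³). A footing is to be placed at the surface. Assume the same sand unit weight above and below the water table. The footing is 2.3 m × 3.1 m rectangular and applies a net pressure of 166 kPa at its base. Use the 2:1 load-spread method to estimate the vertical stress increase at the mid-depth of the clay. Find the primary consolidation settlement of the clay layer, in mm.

Mid-depth of clay below the ground surface: z = 3.9 + 2.2/2 = 5 m.
Total vertical stress at mid-clay: σ_v = 18.2×3.9 + 18.8×1.1 = 91.66 kPa.
Pore pressure: u = 9.81×(5 − 1.6) = 33.354 kPa.
Initial effective stress: σ'_0 = σ_v − u = 91.66 − 33.354 = 58.306 kPa.
Stress increase at mid-clay by the 2:1 spreading method:
Δσ = qBL/((B+z)(L+z)) = 166×2.3×3.1/((2.3+5)(3.1+5)) = 20.017 kPa
Final effective stress: σ'_f = σ'_0 + Δσ = 58.306 + 20.017 = 78.323 kPa.
Normally consolidated clay, so the full stress increment lies on the virgin compression line:
S_c = C_c·H/(1+e₀)·log₁₀(σ'_f/σ'_0) = 0.3×2.2/(1+1.06)×log₁₀(78.323/58.306)
    = 0.32039 × 0.12818 = 0.04107 m

S_c ≈ 41.1 mm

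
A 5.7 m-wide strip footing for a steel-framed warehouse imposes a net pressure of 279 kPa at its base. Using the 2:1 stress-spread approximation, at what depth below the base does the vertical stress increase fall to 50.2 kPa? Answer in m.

2:1 spreading — at depth z the loaded area has grown by z in each plan dimension:
qB/(B+z) = Δσ_z ⇒ z = qB/Δσ_z − B = 279×5.7/50.2 − 5.7 = 25.98 m

z ≈ 26 m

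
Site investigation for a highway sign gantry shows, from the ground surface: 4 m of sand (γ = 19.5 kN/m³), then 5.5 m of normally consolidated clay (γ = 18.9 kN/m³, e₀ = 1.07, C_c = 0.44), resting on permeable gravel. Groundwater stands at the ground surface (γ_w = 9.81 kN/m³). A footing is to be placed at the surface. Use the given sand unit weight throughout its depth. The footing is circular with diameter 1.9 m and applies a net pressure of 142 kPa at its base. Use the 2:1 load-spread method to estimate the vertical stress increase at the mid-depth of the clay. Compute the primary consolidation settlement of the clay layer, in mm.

Mid-depth of clay below the ground surface: z = 4 + 5.5/2 = 6.75 m.
Total vertical stress at mid-clay: σ_v = 19.5×4 + 18.9×2.75 = 129.97 kPa.
Pore pressure: u = 9.81×(6.75 − 0) = 66.218 kPa.
Initial effective stress: σ'_0 = σ_v − u = 129.97 − 66.218 = 63.752 kPa.
Stress increase at mid-clay by the 2:1 spreading method:
Δσ ≈ qD²/(D+z)² = 142×1.9²/(1.9+6.75)² = 6.8511 kPa
Final effective stress: σ'_f = σ'_0 + Δσ = 63.752 + 6.8511 = 70.603 kPa.
Normally consolidated clay, so the full stress increment lies on the virgin compression line:
S_c = C_c·H/(1+e₀)·log₁₀(σ'_f/σ'_0) = 0.44×5.5/(1+1.07)×log₁₀(70.603/63.752)
    = 1.1691 × 0.044329 = 0.05183 m

S_c ≈ 51.8 mm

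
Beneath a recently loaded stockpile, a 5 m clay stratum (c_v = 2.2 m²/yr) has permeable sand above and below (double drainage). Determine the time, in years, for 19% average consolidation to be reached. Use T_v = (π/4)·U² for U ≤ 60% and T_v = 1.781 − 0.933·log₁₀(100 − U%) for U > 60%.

Drainage path length: H_d = H/2 = 2.5 m (double drainage).
U ≤ 60%: T_v = (π/4)·U² = (π/4)×0.19² = 0.028353.
t = T_v·H_d²/c_v = 0.028353×2.5²/2.2 = 0.08055 years.

t ≈ 0.0805 years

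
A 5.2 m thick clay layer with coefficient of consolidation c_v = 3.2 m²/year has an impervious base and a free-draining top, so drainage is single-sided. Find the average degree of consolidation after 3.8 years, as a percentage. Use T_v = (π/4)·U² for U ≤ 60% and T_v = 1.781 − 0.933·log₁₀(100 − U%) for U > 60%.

U ≈ 73.3 %

Drainage path length: H_d = H = 5.2 m (single drainage).
T_v = c_v·t/H_d² = 3.2×3.8/5.2² = 0.4497.
T_v = 0.4497 corresponds to the U > 60% branch:
U = 1 − 10^((1.781 − T_v)/0.933)/100 = 0.7328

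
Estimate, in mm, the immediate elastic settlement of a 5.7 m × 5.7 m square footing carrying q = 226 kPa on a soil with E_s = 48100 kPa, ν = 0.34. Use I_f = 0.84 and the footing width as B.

S_e ≈ 19.9 mm

Immediate (elastic) settlement: S_e = q·B·(1−ν²)/E_s · I_f.
S_e = 226 × 5.7 × (1 − 0.34²) / 48100 × 0.84
    = 226 × 5.7 × 0.8844 / 48100 × 0.84
    = 0.0199 m = 19.9 mm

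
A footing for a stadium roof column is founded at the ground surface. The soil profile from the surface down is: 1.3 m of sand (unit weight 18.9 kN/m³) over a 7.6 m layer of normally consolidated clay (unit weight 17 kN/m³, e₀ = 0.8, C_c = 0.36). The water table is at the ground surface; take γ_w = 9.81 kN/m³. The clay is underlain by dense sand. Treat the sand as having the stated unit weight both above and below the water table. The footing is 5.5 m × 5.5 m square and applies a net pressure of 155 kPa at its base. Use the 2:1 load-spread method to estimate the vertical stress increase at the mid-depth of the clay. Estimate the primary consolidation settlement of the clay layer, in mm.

Mid-depth of clay below the ground surface: z = 1.3 + 7.6/2 = 5.1 m.
Total vertical stress at mid-clay: σ_v = 18.9×1.3 + 17×3.8 = 89.17 kPa.
Pore pressure: u = 9.81×(5.1 − 0) = 50.031 kPa.
Initial effective stress: σ'_0 = σ_v − u = 89.17 − 50.031 = 39.139 kPa.
Stress increase at mid-clay by the 2:1 spreading method:
Δσ = qBL/((B+z)(L+z)) = 155×5.5×5.5/((5.5+5.1)(5.5+5.1)) = 41.73 kPa
Final effective stress: σ'_f = σ'_0 + Δσ = 39.139 + 41.73 = 80.869 kPa.
Normally consolidated clay, so the full stress increment lies on the virgin compression line:
S_c = C_c·H/(1+e₀)·log₁₀(σ'_f/σ'_0) = 0.36×7.6/(1+0.8)×log₁₀(80.869/39.139)
    = 1.52 × 0.31517 = 0.4791 m

S_c ≈ 479 mm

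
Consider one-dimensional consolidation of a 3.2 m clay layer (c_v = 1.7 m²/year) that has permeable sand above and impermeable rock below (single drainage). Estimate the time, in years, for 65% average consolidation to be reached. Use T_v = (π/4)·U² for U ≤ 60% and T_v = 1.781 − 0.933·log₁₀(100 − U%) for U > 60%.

Drainage path length: H_d = H = 3.2 m (single drainage).
U > 60%: T_v = 1.781 − 0.933·log₁₀(100 − 65) = 0.34038.
t = T_v·H_d²/c_v = 0.34038×3.2²/1.7 = 2.05 years.

t ≈ 2.05 years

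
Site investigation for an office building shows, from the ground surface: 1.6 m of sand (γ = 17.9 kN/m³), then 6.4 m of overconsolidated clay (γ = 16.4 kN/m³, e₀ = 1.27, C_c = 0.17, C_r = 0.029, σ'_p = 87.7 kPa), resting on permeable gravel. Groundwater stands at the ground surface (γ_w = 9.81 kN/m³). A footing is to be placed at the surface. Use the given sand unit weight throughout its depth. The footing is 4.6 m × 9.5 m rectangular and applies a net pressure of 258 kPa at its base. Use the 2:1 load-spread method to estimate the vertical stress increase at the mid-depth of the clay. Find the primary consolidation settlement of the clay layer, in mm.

S_c ≈ 95.2 mm

Mid-depth of clay below the ground surface: z = 1.6 + 6.4/2 = 4.8 m.
Total vertical stress at mid-clay: σ_v = 17.9×1.6 + 16.4×3.2 = 81.12 kPa.
Pore pressure: u = 9.81×(4.8 − 0) = 47.088 kPa.
Initial effective stress: σ'_0 = σ_v − u = 81.12 − 47.088 = 34.032 kPa.
Stress increase at mid-clay by the 2:1 spreading method:
Δσ = qBL/((B+z)(L+z)) = 258×4.6×9.5/((4.6+4.8)(9.5+4.8)) = 83.876 kPa
Final effective stress: σ'_f = 34.032 + 83.876 = 117.91 kPa.
σ'_f = 117.91 > σ'_p = 87.7 kPa, so the stress path crosses the preconsolidation pressure — recompression up to σ'_p, then virgin compression beyond:
S_c = H/(1+e₀)·[C_r·log₁₀(σ'_p/σ'_0) + C_c·log₁₀(σ'_f/σ'_p)]
    = 6.4/2.27 × [0.029×log₁₀(87.7/34.032) + 0.17×log₁₀(117.91/87.7)]
    = 2.8194 × [0.011922 + 0.021854] = 0.09523 m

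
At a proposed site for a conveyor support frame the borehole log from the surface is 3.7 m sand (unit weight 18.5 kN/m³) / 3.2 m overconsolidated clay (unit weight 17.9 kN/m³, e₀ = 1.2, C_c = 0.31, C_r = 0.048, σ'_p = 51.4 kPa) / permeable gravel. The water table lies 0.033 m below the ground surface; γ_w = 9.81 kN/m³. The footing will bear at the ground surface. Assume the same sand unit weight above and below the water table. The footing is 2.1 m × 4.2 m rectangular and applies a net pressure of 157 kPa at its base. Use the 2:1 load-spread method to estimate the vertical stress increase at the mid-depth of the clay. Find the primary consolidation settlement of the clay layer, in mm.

S_c ≈ 50.1 mm

Mid-depth of clay below the ground surface: z = 3.7 + 3.2/2 = 5.3 m.
Total vertical stress at mid-clay: σ_v = 18.5×3.7 + 17.9×1.6 = 97.09 kPa.
Pore pressure: u = 9.81×(5.3 − 0.033) = 51.669 kPa.
Initial effective stress: σ'_0 = σ_v − u = 97.09 − 51.669 = 45.421 kPa.
Stress increase at mid-clay by the 2:1 spreading method:
Δσ = qBL/((B+z)(L+z)) = 157×2.1×4.2/((2.1+5.3)(4.2+5.3)) = 19.698 kPa
Final effective stress: σ'_f = 45.421 + 19.698 = 65.119 kPa.
σ'_f = 65.119 > σ'_p = 51.4 kPa, so the stress path crosses the preconsolidation pressure — recompression up to σ'_p, then virgin compression beyond:
S_c = H/(1+e₀)·[C_r·log₁₀(σ'_p/σ'_0) + C_c·log₁₀(σ'_f/σ'_p)]
    = 3.2/2.2 × [0.048×log₁₀(51.4/45.421) + 0.31×log₁₀(65.119/51.4)]
    = 1.4545 × [0.0025779 + 0.031851] = 0.05008 m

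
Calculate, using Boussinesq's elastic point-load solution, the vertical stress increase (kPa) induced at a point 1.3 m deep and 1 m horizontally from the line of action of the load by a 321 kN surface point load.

Boussinesq vertical stress below a point load on an elastic half-space:
Δσ_z = 3P/(2πz²) · [1 + (r/z)²]^(−5/2)
r/z = 1/1.3 = 0.76923; [1+(r/z)²]^(−5/2) = 0.31285.
Δσ_z = 3×321/(2π×1.3²) × 0.31285 = 90.69 × 0.31285 = 28.37 kPa

Δσ_z ≈ 28.4 kPa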